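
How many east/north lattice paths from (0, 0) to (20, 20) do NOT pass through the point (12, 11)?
Number of paths = 104977512640

Total paths from (0, 0) to (20, 20): C(40, 20) = 137846528820. Paths through (12, 11): (paths (0, 0) → (12, 11)) × (paths (12, 11) → (20, 20)) = C(23, 12) · C(17, 8) = 1352078 · 24310 = 32869016180. Avoidance count = 137846528820 − 32869016180 = 104977512640.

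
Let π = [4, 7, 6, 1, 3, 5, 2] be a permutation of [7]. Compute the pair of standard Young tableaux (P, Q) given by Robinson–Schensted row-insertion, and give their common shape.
P = [1, 2, 5] / [3, 6] / [4] / [7];  Q = [1, 2, 6] / [3, 5] / [4] / [7];  common shape = (3, 2, 1, 1)

Row-insert the values π_1, π_2, … into P one at a time, bumping the leftmost entry strictly greater than the inserted value down to the next row. The recording tableau Q records, in position (i, j), the step at which that cell was added to P.
  Insert 4 (step 1): P = [4];  Q = [1]
  Insert 7 (step 2): P = [4, 7];  Q = [1, 2]
  Insert 6 (step 3): P = [4, 6] / [7];  Q = [1, 2] / [3]
  Insert 1 (step 4): P = [1, 6] / [4] / [7];  Q = [1, 2] / [3] / [4]
  Insert 3 (step 5): P = [1, 3] / [4, 6] / [7];  Q = [1, 2] / [3, 5] / [4]
  Insert 5 (step 6): P = [1, 3, 5] / [4, 6] / [7];  Q = [1, 2, 6] / [3, 5] / [4]
  Insert 2 (step 7): P = [1, 2, 5] / [3, 6] / [4] / [7];  Q = [1, 2, 6] / [3, 5] / [4] / [7]
Final shape: (3, 2, 1, 1).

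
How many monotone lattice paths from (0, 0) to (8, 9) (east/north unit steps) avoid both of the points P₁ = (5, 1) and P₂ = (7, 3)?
Number of paths = 22732

Inclusion–exclusion. Total paths: C(17, 8) = 24310. Through P₁: C(6, 5)·C(11, 3) = 990. Through P₂: C(10, 7)·C(7, 1) = 840. Since P₁ is strictly southwest of P₂, a monotone path through both must visit P₁ then P₂; paths through both = C(6, 5)·C(4, 2)·C(7, 1) = 252. Avoid both = 24310 − 990 − 840 + 252 = 22732.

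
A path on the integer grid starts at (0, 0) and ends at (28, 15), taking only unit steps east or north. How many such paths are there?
Number of paths = 151532656696

A monotone lattice path from (0, 0) to (28, 15) consists of 28 east steps and 15 north steps in some order, so it is determined by which 28 of the 43 steps are east. The count is C(43, 28) = 151532656696.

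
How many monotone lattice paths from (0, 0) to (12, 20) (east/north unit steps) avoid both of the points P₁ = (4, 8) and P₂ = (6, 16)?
Number of paths = 152446710

Inclusion–exclusion. Total paths: C(32, 12) = 225792840. Through P₁: C(12, 4)·C(20, 8) = 62355150. Through P₂: C(22, 6)·C(10, 6) = 15668730. Since P₁ is strictly southwest of P₂, a monotone path through both must visit P₁ then P₂; paths through both = C(12, 4)·C(10, 2)·C(10, 6) = 4677750. Avoid both = 225792840 − 62355150 − 15668730 + 4677750 = 152446710.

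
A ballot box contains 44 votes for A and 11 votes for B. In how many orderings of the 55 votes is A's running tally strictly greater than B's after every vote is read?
Strict-lead orderings = 71792139510

Total orderings of the 55 votes with 44 for A: C(55, 44) = 119653565850. By the Bertrand ballot formula (Cycle Lemma / reflection principle), the number of orderings in which A is strictly ahead of B throughout is (p − q)/(p + q) · C(p + q, p) = (44 − 11)/(44 + 11) · 119653565850 = 71792139510.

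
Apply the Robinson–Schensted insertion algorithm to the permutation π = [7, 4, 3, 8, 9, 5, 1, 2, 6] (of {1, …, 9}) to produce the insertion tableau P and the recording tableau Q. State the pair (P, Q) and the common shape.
P = [1, 2, 6] / [3, 5, 9] / [4, 8] / [7];  Q = [1, 4, 5] / [2, 6, 9] / [3, 8] / [7];  common shape = (3, 3, 2, 1)

Row-insert the values π_1, π_2, … into P one at a time, bumping the leftmost entry strictly greater than the inserted value down to the next row. The recording tableau Q records, in position (i, j), the step at which that cell was added to P.
  Insert 7 (step 1): P = [7];  Q = [1]
  Insert 4 (step 2): P = [4] / [7];  Q = [1] / [2]
  Insert 3 (step 3): P = [3] / [4] / [7];  Q = [1] / [2] / [3]
  Insert 8 (step 4): P = [3, 8] / [4] / [7];  Q = [1, 4] / [2] / [3]
  Insert 9 (step 5): P = [3, 8, 9] / [4] / [7];  Q = [1, 4, 5] / [2] / [3]
  Insert 5 (step 6): P = [3, 5, 9] / [4, 8] / [7];  Q = [1, 4, 5] / [2, 6] / [3]
  Insert 1 (step 7): P = [1, 5, 9] / [3, 8] / [4] / [7];  Q = [1, 4, 5] / [2, 6] / [3] / [7]
  Insert 2 (step 8): P = [1, 2, 9] / [3, 5] / [4, 8] / [7];  Q = [1, 4, 5] / [2, 6] / [3, 8] / [7]
  Insert 6 (step 9): P = [1, 2, 6] / [3, 5, 9] / [4, 8] / [7];  Q = [1, 4, 5] / [2, 6, 9] / [3, 8] / [7]
Final shape: (3, 3, 2, 1).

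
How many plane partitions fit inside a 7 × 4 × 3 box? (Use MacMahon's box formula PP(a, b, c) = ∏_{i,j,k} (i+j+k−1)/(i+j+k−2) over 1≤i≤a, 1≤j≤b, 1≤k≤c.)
PP(7, 4, 3) = 1557270

Evaluate the triple product over i = 1..7, j = 1..4, k = 1..3. The factors are (2/1) · (3/2) · (4/3) · (3/2) · (4/3) · (5/4) · (4/3) · (5/4) · … (84 factors total). The numerators and denominators telescope so the product is an integer; carrying out the multiplication exactly gives PP(7, 4, 3) = 1557270.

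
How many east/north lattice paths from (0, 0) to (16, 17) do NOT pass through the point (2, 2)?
Number of paths = 701450550

Total paths from (0, 0) to (16, 17): C(33, 16) = 1166803110. Paths through (2, 2): (paths (0, 0) → (2, 2)) × (paths (2, 2) → (16, 17)) = C(4, 2) · C(29, 14) = 6 · 77558760 = 465352560. Avoidance count = 1166803110 − 465352560 = 701450550.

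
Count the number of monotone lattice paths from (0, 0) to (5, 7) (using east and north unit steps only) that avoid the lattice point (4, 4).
Number of paths = 512

Total paths from (0, 0) to (5, 7): C(12, 5) = 792. Paths through (4, 4): (paths (0, 0) → (4, 4)) × (paths (4, 4) → (5, 7)) = C(8, 4) · C(4, 1) = 70 · 4 = 280. Avoidance count = 792 − 280 = 512.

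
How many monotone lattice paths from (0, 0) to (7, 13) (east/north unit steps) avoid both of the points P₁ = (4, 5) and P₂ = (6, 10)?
Number of paths = 35282

Inclusion–exclusion. Total paths: C(20, 7) = 77520. Through P₁: C(9, 4)·C(11, 3) = 20790. Through P₂: C(16, 6)·C(4, 1) = 32032. Since P₁ is strictly southwest of P₂, a monotone path through both must visit P₁ then P₂; paths through both = C(9, 4)·C(7, 2)·C(4, 1) = 10584. Avoid both = 77520 − 20790 − 32032 + 10584 = 35282.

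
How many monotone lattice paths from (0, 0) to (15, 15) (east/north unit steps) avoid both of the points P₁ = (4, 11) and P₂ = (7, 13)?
Number of paths = 150380145

Inclusion–exclusion. Total paths: C(30, 15) = 155117520. Through P₁: C(15, 4)·C(15, 11) = 1863225. Through P₂: C(20, 7)·C(10, 8) = 3488400. Since P₁ is strictly southwest of P₂, a monotone path through both must visit P₁ then P₂; paths through both = C(15, 4)·C(5, 3)·C(10, 8) = 614250. Avoid both = 155117520 − 1863225 − 3488400 + 614250 = 150380145.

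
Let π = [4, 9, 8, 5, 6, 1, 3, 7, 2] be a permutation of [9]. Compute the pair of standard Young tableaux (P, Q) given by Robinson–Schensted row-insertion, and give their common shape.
P = [1, 2, 6, 7] / [3, 5] / [4] / [8] / [9];  Q = [1, 2, 5, 8] / [3, 7] / [4] / [6] / [9];  common shape = (4, 2, 1, 1, 1)

Row-insert the values π_1, π_2, … into P one at a time, bumping the leftmost entry strictly greater than the inserted value down to the next row. The recording tableau Q records, in position (i, j), the step at which that cell was added to P.
  Insert 4 (step 1): P = [4];  Q = [1]
  Insert 9 (step 2): P = [4, 9];  Q = [1, 2]
  Insert 8 (step 3): P = [4, 8] / [9];  Q = [1, 2] / [3]
  Insert 5 (step 4): P = [4, 5] / [8] / [9];  Q = [1, 2] / [3] / [4]
  Insert 6 (step 5): P = [4, 5, 6] / [8] / [9];  Q = [1, 2, 5] / [3] / [4]
  Insert 1 (step 6): P = [1, 5, 6] / [4] / [8] / [9];  Q = [1, 2, 5] / [3] / [4] / [6]
  Insert 3 (step 7): P = [1, 3, 6] / [4, 5] / [8] / [9];  Q = [1, 2, 5] / [3, 7] / [4] / [6]
  Insert 7 (step 8): P = [1, 3, 6, 7] / [4, 5] / [8] / [9];  Q = [1, 2, 5, 8] / [3, 7] / [4] / [6]
  Insert 2 (step 9): P = [1, 2, 6, 7] / [3, 5] / [4] / [8] / [9];  Q = [1, 2, 5, 8] / [3, 7] / [4] / [6] / [9]
Final shape: (4, 2, 1, 1, 1).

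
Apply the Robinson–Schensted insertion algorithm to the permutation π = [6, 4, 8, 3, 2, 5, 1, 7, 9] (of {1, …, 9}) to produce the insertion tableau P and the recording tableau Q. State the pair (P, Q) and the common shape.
P = [1, 5, 7, 9] / [2, 8] / [3] / [4] / [6];  Q = [1, 3, 8, 9] / [2, 6] / [4] / [5] / [7];  common shape = (4, 2, 1, 1, 1)

Row-insert the values π_1, π_2, … into P one at a time, bumping the leftmost entry strictly greater than the inserted value down to the next row. The recording tableau Q records, in position (i, j), the step at which that cell was added to P.
  Insert 6 (step 1): P = [6];  Q = [1]
  Insert 4 (step 2): P = [4] / [6];  Q = [1] / [2]
  Insert 8 (step 3): P = [4, 8] / [6];  Q = [1, 3] / [2]
  Insert 3 (step 4): P = [3, 8] / [4] / [6];  Q = [1, 3] / [2] / [4]
  Insert 2 (step 5): P = [2, 8] / [3] / [4] / [6];  Q = [1, 3] / [2] / [4] / [5]
  Insert 5 (step 6): P = [2, 5] / [3, 8] / [4] / [6];  Q = [1, 3] / [2, 6] / [4] / [5]
  Insert 1 (step 7): P = [1, 5] / [2, 8] / [3] / [4] / [6];  Q = [1, 3] / [2, 6] / [4] / [5] / [7]
  Insert 7 (step 8): P = [1, 5, 7] / [2, 8] / [3] / [4] / [6];  Q = [1, 3, 8] / [2, 6] / [4] / [5] / [7]
  Insert 9 (step 9): P = [1, 5, 7, 9] / [2, 8] / [3] / [4] / [6];  Q = [1, 3, 8, 9] / [2, 6] / [4] / [5] / [7]
Final shape: (4, 2, 1, 1, 1).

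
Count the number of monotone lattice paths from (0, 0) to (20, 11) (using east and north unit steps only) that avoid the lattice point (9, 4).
Number of paths = 61918155

Total paths from (0, 0) to (20, 11): C(31, 20) = 84672315. Paths through (9, 4): (paths (0, 0) → (9, 4)) × (paths (9, 4) → (20, 11)) = C(13, 9) · C(18, 11) = 715 · 31824 = 22754160. Avoidance count = 84672315 − 22754160 = 61918155.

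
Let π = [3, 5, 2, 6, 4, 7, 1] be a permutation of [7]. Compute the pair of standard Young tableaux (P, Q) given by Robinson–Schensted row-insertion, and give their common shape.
P = [1, 4, 6, 7] / [2, 5] / [3];  Q = [1, 2, 4, 6] / [3, 5] / [7];  common shape = (4, 2, 1)

Row-insert the values π_1, π_2, … into P one at a time, bumping the leftmost entry strictly greater than the inserted value down to the next row. The recording tableau Q records, in position (i, j), the step at which that cell was added to P.
  Insert 3 (step 1): P = [3];  Q = [1]
  Insert 5 (step 2): P = [3, 5];  Q = [1, 2]
  Insert 2 (step 3): P = [2, 5] / [3];  Q = [1, 2] / [3]
  Insert 6 (step 4): P = [2, 5, 6] / [3];  Q = [1, 2, 4] / [3]
  Insert 4 (step 5): P = [2, 4, 6] / [3, 5];  Q = [1, 2, 4] / [3, 5]
  Insert 7 (step 6): P = [2, 4, 6, 7] / [3, 5];  Q = [1, 2, 4, 6] / [3, 5]
  Insert 1 (step 7): P = [1, 4, 6, 7] / [2, 5] / [3];  Q = [1, 2, 4, 6] / [3, 5] / [7]
Final shape: (4, 2, 1).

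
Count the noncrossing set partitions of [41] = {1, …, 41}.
C_41 = 10113918591637898134020

These noncrossing partitions are counted by the Catalan number C_n = (1/(n + 1)) · C(2n, n). For n = 41: C_41 = (1/42) · C(82, 41) = 424784580848791721628840/42 = 10113918591637898134020.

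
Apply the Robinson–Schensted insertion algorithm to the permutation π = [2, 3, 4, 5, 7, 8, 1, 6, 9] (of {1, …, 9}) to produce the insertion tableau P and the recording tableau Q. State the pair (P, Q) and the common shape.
P = [1, 3, 4, 5, 6, 8, 9] / [2, 7];  Q = [1, 2, 3, 4, 5, 6, 9] / [7, 8];  common shape = (7, 2)

Row-insert the values π_1, π_2, … into P one at a time, bumping the leftmost entry strictly greater than the inserted value down to the next row. The recording tableau Q records, in position (i, j), the step at which that cell was added to P.
  Insert 2 (step 1): P = [2];  Q = [1]
  Insert 3 (step 2): P = [2, 3];  Q = [1, 2]
  Insert 4 (step 3): P = [2, 3, 4];  Q = [1, 2, 3]
  Insert 5 (step 4): P = [2, 3, 4, 5];  Q = [1, 2, 3, 4]
  Insert 7 (step 5): P = [2, 3, 4, 5, 7];  Q = [1, 2, 3, 4, 5]
  Insert 8 (step 6): P = [2, 3, 4, 5, 7, 8];  Q = [1, 2, 3, 4, 5, 6]
  Insert 1 (step 7): P = [1, 3, 4, 5, 7, 8] / [2];  Q = [1, 2, 3, 4, 5, 6] / [7]
  Insert 6 (step 8): P = [1, 3, 4, 5, 6, 8] / [2, 7];  Q = [1, 2, 3, 4, 5, 6] / [7, 8]
  Insert 9 (step 9): P = [1, 3, 4, 5, 6, 8, 9] / [2, 7];  Q = [1, 2, 3, 4, 5, 6, 9] / [7, 8]
Final shape: (7, 2).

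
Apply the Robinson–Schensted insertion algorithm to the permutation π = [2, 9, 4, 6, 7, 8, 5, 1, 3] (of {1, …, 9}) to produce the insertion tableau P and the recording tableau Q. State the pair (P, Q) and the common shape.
P = [1, 3, 5, 7, 8] / [2, 4] / [6] / [9];  Q = [1, 2, 4, 5, 6] / [3, 9] / [7] / [8];  common shape = (5, 2, 1, 1)

Row-insert the values π_1, π_2, … into P one at a time, bumping the leftmost entry strictly greater than the inserted value down to the next row. The recording tableau Q records, in position (i, j), the step at which that cell was added to P.
  Insert 2 (step 1): P = [2];  Q = [1]
  Insert 9 (step 2): P = [2, 9];  Q = [1, 2]
  Insert 4 (step 3): P = [2, 4] / [9];  Q = [1, 2] / [3]
  Insert 6 (step 4): P = [2, 4, 6] / [9];  Q = [1, 2, 4] / [3]
  Insert 7 (step 5): P = [2, 4, 6, 7] / [9];  Q = [1, 2, 4, 5] / [3]
  Insert 8 (step 6): P = [2, 4, 6, 7, 8] / [9];  Q = [1, 2, 4, 5, 6] / [3]
  Insert 5 (step 7): P = [2, 4, 5, 7, 8] / [6] / [9];  Q = [1, 2, 4, 5, 6] / [3] / [7]
  Insert 1 (step 8): P = [1, 4, 5, 7, 8] / [2] / [6] / [9];  Q = [1, 2, 4, 5, 6] / [3] / [7] / [8]
  Insert 3 (step 9): P = [1, 3, 5, 7, 8] / [2, 4] / [6] / [9];  Q = [1, 2, 4, 5, 6] / [3, 9] / [7] / [8]
Final shape: (5, 2, 1, 1).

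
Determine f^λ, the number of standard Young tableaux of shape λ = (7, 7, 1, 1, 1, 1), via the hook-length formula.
# SYT of shape (7, 7, 1, 1, 1, 1) = 556920

Hook-length formula: f^λ = n! / Π hook(c), product over all cells c of the Young diagram. For λ = (7, 7, 1, 1, 1, 1), n = 18 boxes. Hook lengths by row (left-to-right, top-to-bottom): [12, 7, 6, 5, 4, 3, 2]; [11, 6, 5, 4, 3, 2, 1]; [4]; [3]; [2]; [1]. Product of hooks = 11496038400. So f^λ = 18! / 11496038400 = 6402373705728000 / 11496038400 = 556920.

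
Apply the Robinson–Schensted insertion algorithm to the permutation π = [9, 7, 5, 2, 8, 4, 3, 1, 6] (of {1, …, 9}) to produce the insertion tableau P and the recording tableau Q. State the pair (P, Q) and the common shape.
P = [1, 3, 6] / [2, 8] / [4] / [5] / [7] / [9];  Q = [1, 5, 9] / [2, 6] / [3] / [4] / [7] / [8];  common shape = (3, 2, 1, 1, 1, 1)

Row-insert the values π_1, π_2, … into P one at a time, bumping the leftmost entry strictly greater than the inserted value down to the next row. The recording tableau Q records, in position (i, j), the step at which that cell was added to P.
  Insert 9 (step 1): P = [9];  Q = [1]
  Insert 7 (step 2): P = [7] / [9];  Q = [1] / [2]
  Insert 5 (step 3): P = [5] / [7] / [9];  Q = [1] / [2] / [3]
  Insert 2 (step 4): P = [2] / [5] / [7] / [9];  Q = [1] / [2] / [3] / [4]
  Insert 8 (step 5): P = [2, 8] / [5] / [7] / [9];  Q = [1, 5] / [2] / [3] / [4]
  Insert 4 (step 6): P = [2, 4] / [5, 8] / [7] / [9];  Q = [1, 5] / [2, 6] / [3] / [4]
  Insert 3 (step 7): P = [2, 3] / [4, 8] / [5] / [7] / [9];  Q = [1, 5] / [2, 6] / [3] / [4] / [7]
  Insert 1 (step 8): P = [1, 3] / [2, 8] / [4] / [5] / [7] / [9];  Q = [1, 5] / [2, 6] / [3] / [4] / [7] / [8]
  Insert 6 (step 9): P = [1, 3, 6] / [2, 8] / [4] / [5] / [7] / [9];  Q = [1, 5, 9] / [2, 6] / [3] / [4] / [7] / [8]
Final shape: (3, 2, 1, 1, 1, 1).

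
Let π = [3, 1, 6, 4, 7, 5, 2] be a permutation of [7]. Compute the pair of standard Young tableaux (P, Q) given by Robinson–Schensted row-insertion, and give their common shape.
P = [1, 2, 5] / [3, 4, 7] / [6];  Q = [1, 3, 5] / [2, 4, 6] / [7];  common shape = (3, 3, 1)

Row-insert the values π_1, π_2, … into P one at a time, bumping the leftmost entry strictly greater than the inserted value down to the next row. The recording tableau Q records, in position (i, j), the step at which that cell was added to P.
  Insert 3 (step 1): P = [3];  Q = [1]
  Insert 1 (step 2): P = [1] / [3];  Q = [1] / [2]
  Insert 6 (step 3): P = [1, 6] / [3];  Q = [1, 3] / [2]
  Insert 4 (step 4): P = [1, 4] / [3, 6];  Q = [1, 3] / [2, 4]
  Insert 7 (step 5): P = [1, 4, 7] / [3, 6];  Q = [1, 3, 5] / [2, 4]
  Insert 5 (step 6): P = [1, 4, 5] / [3, 6, 7];  Q = [1, 3, 5] / [2, 4, 6]
  Insert 2 (step 7): P = [1, 2, 5] / [3, 4, 7] / [6];  Q = [1, 3, 5] / [2, 4, 6] / [7]
Final shape: (3, 3, 1).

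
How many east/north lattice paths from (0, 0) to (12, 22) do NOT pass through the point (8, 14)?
Number of paths = 390067890

Total paths from (0, 0) to (12, 22): C(34, 12) = 548354040. Paths through (8, 14): (paths (0, 0) → (8, 14)) × (paths (8, 14) → (12, 22)) = C(22, 8) · C(12, 4) = 319770 · 495 = 158286150. Avoidance count = 548354040 − 158286150 = 390067890.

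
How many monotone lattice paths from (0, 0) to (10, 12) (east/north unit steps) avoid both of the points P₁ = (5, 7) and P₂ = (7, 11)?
Number of paths = 367286

Inclusion–exclusion. Total paths: C(22, 10) = 646646. Through P₁: C(12, 5)·C(10, 5) = 199584. Through P₂: C(18, 7)·C(4, 3) = 127296. Since P₁ is strictly southwest of P₂, a monotone path through both must visit P₁ then P₂; paths through both = C(12, 5)·C(6, 2)·C(4, 3) = 47520. Avoid both = 646646 − 199584 − 127296 + 47520 = 367286.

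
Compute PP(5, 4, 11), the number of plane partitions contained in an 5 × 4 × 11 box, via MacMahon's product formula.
PP(5, 4, 11) = 381644355456

Evaluate the triple product over i = 1..5, j = 1..4, k = 1..11. The factors are (2/1) · (3/2) · (4/3) · (5/4) · (6/5) · (7/6) · (8/7) · (9/8) · … (220 factors total). The numerators and denominators telescope so the product is an integer; carrying out the multiplication exactly gives PP(5, 4, 11) = 381644355456.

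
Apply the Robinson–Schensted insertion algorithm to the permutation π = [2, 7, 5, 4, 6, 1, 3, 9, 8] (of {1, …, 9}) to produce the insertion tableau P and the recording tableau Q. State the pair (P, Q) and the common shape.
P = [1, 3, 6, 8] / [2, 4, 9] / [5] / [7];  Q = [1, 2, 5, 8] / [3, 7, 9] / [4] / [6];  common shape = (4, 3, 1, 1)

Row-insert the values π_1, π_2, … into P one at a time, bumping the leftmost entry strictly greater than the inserted value down to the next row. The recording tableau Q records, in position (i, j), the step at which that cell was added to P.
  Insert 2 (step 1): P = [2];  Q = [1]
  Insert 7 (step 2): P = [2, 7];  Q = [1, 2]
  Insert 5 (step 3): P = [2, 5] / [7];  Q = [1, 2] / [3]
  Insert 4 (step 4): P = [2, 4] / [5] / [7];  Q = [1, 2] / [3] / [4]
  Insert 6 (step 5): P = [2, 4, 6] / [5] / [7];  Q = [1, 2, 5] / [3] / [4]
  Insert 1 (step 6): P = [1, 4, 6] / [2] / [5] / [7];  Q = [1, 2, 5] / [3] / [4] / [6]
  Insert 3 (step 7): P = [1, 3, 6] / [2, 4] / [5] / [7];  Q = [1, 2, 5] / [3, 7] / [4] / [6]
  Insert 9 (step 8): P = [1, 3, 6, 9] / [2, 4] / [5] / [7];  Q = [1, 2, 5, 8] / [3, 7] / [4] / [6]
  Insert 8 (step 9): P = [1, 3, 6, 8] / [2, 4, 9] / [5] / [7];  Q = [1, 2, 5, 8] / [3, 7, 9] / [4] / [6]
Final shape: (4, 3, 1, 1).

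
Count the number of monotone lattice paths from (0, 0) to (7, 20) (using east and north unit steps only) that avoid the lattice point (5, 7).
Number of paths = 804870

Total paths from (0, 0) to (7, 20): C(27, 7) = 888030. Paths through (5, 7): (paths (0, 0) → (5, 7)) × (paths (5, 7) → (7, 20)) = C(12, 5) · C(15, 2) = 792 · 105 = 83160. Avoidance count = 888030 − 83160 = 804870.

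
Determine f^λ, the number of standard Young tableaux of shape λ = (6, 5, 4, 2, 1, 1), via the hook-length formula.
# SYT of shape (6, 5, 4, 2, 1, 1) = 52907400

Hook-length formula: f^λ = n! / Π hook(c), product over all cells c of the Young diagram. For λ = (6, 5, 4, 2, 1, 1), n = 19 boxes. Hook lengths by row (left-to-right, top-to-bottom): [11, 8, 6, 5, 3, 1]; [9, 6, 4, 3, 1]; [7, 4, 2, 1]; [4, 1]; [2]; [1]. Product of hooks = 2299207680. So f^λ = 19! / 2299207680 = 121645100408832000 / 2299207680 = 52907400.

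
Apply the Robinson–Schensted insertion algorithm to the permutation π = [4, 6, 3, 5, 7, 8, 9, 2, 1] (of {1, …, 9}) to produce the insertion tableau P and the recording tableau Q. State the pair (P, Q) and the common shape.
P = [1, 5, 7, 8, 9] / [2, 6] / [3] / [4];  Q = [1, 2, 5, 6, 7] / [3, 4] / [8] / [9];  common shape = (5, 2, 1, 1)

Row-insert the values π_1, π_2, … into P one at a time, bumping the leftmost entry strictly greater than the inserted value down to the next row. The recording tableau Q records, in position (i, j), the step at which that cell was added to P.
  Insert 4 (step 1): P = [4];  Q = [1]
  Insert 6 (step 2): P = [4, 6];  Q = [1, 2]
  Insert 3 (step 3): P = [3, 6] / [4];  Q = [1, 2] / [3]
  Insert 5 (step 4): P = [3, 5] / [4, 6];  Q = [1, 2] / [3, 4]
  Insert 7 (step 5): P = [3, 5, 7] / [4, 6];  Q = [1, 2, 5] / [3, 4]
  Insert 8 (step 6): P = [3, 5, 7, 8] / [4, 6];  Q = [1, 2, 5, 6] / [3, 4]
  Insert 9 (step 7): P = [3, 5, 7, 8, 9] / [4, 6];  Q = [1, 2, 5, 6, 7] / [3, 4]
  Insert 2 (step 8): P = [2, 5, 7, 8, 9] / [3, 6] / [4];  Q = [1, 2, 5, 6, 7] / [3, 4] / [8]
  Insert 1 (step 9): P = [1, 5, 7, 8, 9] / [2, 6] / [3] / [4];  Q = [1, 2, 5, 6, 7] / [3, 4] / [8] / [9]
Final shape: (5, 2, 1, 1).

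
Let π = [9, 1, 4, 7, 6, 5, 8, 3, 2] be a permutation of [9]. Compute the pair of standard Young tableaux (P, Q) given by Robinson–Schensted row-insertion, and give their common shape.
P = [1, 2, 5, 8] / [3] / [4] / [6] / [7] / [9];  Q = [1, 3, 4, 7] / [2] / [5] / [6] / [8] / [9];  common shape = (4, 1, 1, 1, 1, 1)

Row-insert the values π_1, π_2, … into P one at a time, bumping the leftmost entry strictly greater than the inserted value down to the next row. The recording tableau Q records, in position (i, j), the step at which that cell was added to P.
  Insert 9 (step 1): P = [9];  Q = [1]
  Insert 1 (step 2): P = [1] / [9];  Q = [1] / [2]
  Insert 4 (step 3): P = [1, 4] / [9];  Q = [1, 3] / [2]
  Insert 7 (step 4): P = [1, 4, 7] / [9];  Q = [1, 3, 4] / [2]
  Insert 6 (step 5): P = [1, 4, 6] / [7] / [9];  Q = [1, 3, 4] / [2] / [5]
  Insert 5 (step 6): P = [1, 4, 5] / [6] / [7] / [9];  Q = [1, 3, 4] / [2] / [5] / [6]
  Insert 8 (step 7): P = [1, 4, 5, 8] / [6] / [7] / [9];  Q = [1, 3, 4, 7] / [2] / [5] / [6]
  Insert 3 (step 8): P = [1, 3, 5, 8] / [4] / [6] / [7] / [9];  Q = [1, 3, 4, 7] / [2] / [5] / [6] / [8]
  Insert 2 (step 9): P = [1, 2, 5, 8] / [3] / [4] / [6] / [7] / [9];  Q = [1, 3, 4, 7] / [2] / [5] / [6] / [8] / [9]
Final shape: (4, 1, 1, 1, 1, 1).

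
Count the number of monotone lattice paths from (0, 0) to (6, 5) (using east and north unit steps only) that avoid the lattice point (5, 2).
Number of paths = 378

Total paths from (0, 0) to (6, 5): C(11, 6) = 462. Paths through (5, 2): (paths (0, 0) → (5, 2)) × (paths (5, 2) → (6, 5)) = C(7, 5) · C(4, 1) = 21 · 4 = 84. Avoidance count = 462 − 84 = 378.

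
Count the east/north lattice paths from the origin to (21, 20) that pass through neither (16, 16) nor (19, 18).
Number of paths = 123421840080

Inclusion–exclusion. Total paths: C(41, 21) = 269128937220. Through P₁: C(32, 16)·C(9, 5) = 75736129140. Through P₂: C(37, 19)·C(4, 2) = 106035791400. Since P₁ is strictly southwest of P₂, a monotone path through both must visit P₁ then P₂; paths through both = C(32, 16)·C(5, 3)·C(4, 2) = 36064823400. Avoid both = 269128937220 − 75736129140 − 106035791400 + 36064823400 = 123421840080.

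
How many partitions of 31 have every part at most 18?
p(31, parts ≤ 18) = 6570

Use the recurrence p(n, m) = p(n, m−1) + p(n−m, m): either the largest part is < m (count p(n, m−1)) or the largest part is exactly m (remove one copy of m, count p(n−m, m)). With p(0, ·) = 1 this gives p(31, parts ≤ 18) = 6570. (By conjugating Young diagrams, this also counts partitions of 31 into at most 18 parts.)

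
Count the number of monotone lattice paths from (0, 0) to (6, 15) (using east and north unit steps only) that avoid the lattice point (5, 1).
Number of paths = 54174

Total paths from (0, 0) to (6, 15): C(21, 6) = 54264. Paths through (5, 1): (paths (0, 0) → (5, 1)) × (paths (5, 1) → (6, 15)) = C(6, 5) · C(15, 1) = 6 · 15 = 90. Avoidance count = 54264 − 90 = 54174.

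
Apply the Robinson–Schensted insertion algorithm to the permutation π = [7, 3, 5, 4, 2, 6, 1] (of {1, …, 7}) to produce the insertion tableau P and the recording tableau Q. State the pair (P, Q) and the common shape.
P = [1, 4, 6] / [2] / [3] / [5] / [7];  Q = [1, 3, 6] / [2] / [4] / [5] / [7];  common shape = (3, 1, 1, 1, 1)

Row-insert the values π_1, π_2, … into P one at a time, bumping the leftmost entry strictly greater than the inserted value down to the next row. The recording tableau Q records, in position (i, j), the step at which that cell was added to P.
  Insert 7 (step 1): P = [7];  Q = [1]
  Insert 3 (step 2): P = [3] / [7];  Q = [1] / [2]
  Insert 5 (step 3): P = [3, 5] / [7];  Q = [1, 3] / [2]
  Insert 4 (step 4): P = [3, 4] / [5] / [7];  Q = [1, 3] / [2] / [4]
  Insert 2 (step 5): P = [2, 4] / [3] / [5] / [7];  Q = [1, 3] / [2] / [4] / [5]
  Insert 6 (step 6): P = [2, 4, 6] / [3] / [5] / [7];  Q = [1, 3, 6] / [2] / [4] / [5]
  Insert 1 (step 7): P = [1, 4, 6] / [2] / [3] / [5] / [7];  Q = [1, 3, 6] / [2] / [4] / [5] / [7]
Final shape: (3, 1, 1, 1, 1).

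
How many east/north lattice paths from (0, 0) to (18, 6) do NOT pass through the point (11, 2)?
Number of paths = 108856

Total paths from (0, 0) to (18, 6): C(24, 18) = 134596. Paths through (11, 2): (paths (0, 0) → (11, 2)) × (paths (11, 2) → (18, 6)) = C(13, 11) · C(11, 7) = 78 · 330 = 25740. Avoidance count = 134596 − 25740 = 108856.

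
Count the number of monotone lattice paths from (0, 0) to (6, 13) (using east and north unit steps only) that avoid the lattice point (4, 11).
Number of paths = 18942

Total paths from (0, 0) to (6, 13): C(19, 6) = 27132. Paths through (4, 11): (paths (0, 0) → (4, 11)) × (paths (4, 11) → (6, 13)) = C(15, 4) · C(4, 2) = 1365 · 6 = 8190. Avoidance count = 27132 − 8190 = 18942.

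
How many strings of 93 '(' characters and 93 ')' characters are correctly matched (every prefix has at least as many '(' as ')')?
C_93 = 60960876535340415751462563580829648891969728907438000

These balanced parentheses are counted by the Catalan number C_n = (1/(n + 1)) · C(2n, n). For n = 93: C_93 = (1/94) · C(186, 93) = 5730322394321999080637480976597986995845154517299172000/94 = 60960876535340415751462563580829648891969728907438000.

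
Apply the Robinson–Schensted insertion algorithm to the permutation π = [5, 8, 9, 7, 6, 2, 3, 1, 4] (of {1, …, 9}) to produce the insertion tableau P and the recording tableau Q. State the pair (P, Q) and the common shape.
P = [1, 3, 4] / [2, 6, 9] / [5] / [7] / [8];  Q = [1, 2, 3] / [4, 7, 9] / [5] / [6] / [8];  common shape = (3, 3, 1, 1, 1)

Row-insert the values π_1, π_2, … into P one at a time, bumping the leftmost entry strictly greater than the inserted value down to the next row. The recording tableau Q records, in position (i, j), the step at which that cell was added to P.
  Insert 5 (step 1): P = [5];  Q = [1]
  Insert 8 (step 2): P = [5, 8];  Q = [1, 2]
  Insert 9 (step 3): P = [5, 8, 9];  Q = [1, 2, 3]
  Insert 7 (step 4): P = [5, 7, 9] / [8];  Q = [1, 2, 3] / [4]
  Insert 6 (step 5): P = [5, 6, 9] / [7] / [8];  Q = [1, 2, 3] / [4] / [5]
  Insert 2 (step 6): P = [2, 6, 9] / [5] / [7] / [8];  Q = [1, 2, 3] / [4] / [5] / [6]
  Insert 3 (step 7): P = [2, 3, 9] / [5, 6] / [7] / [8];  Q = [1, 2, 3] / [4, 7] / [5] / [6]
  Insert 1 (step 8): P = [1, 3, 9] / [2, 6] / [5] / [7] / [8];  Q = [1, 2, 3] / [4, 7] / [5] / [6] / [8]
  Insert 4 (step 9): P = [1, 3, 4] / [2, 6, 9] / [5] / [7] / [8];  Q = [1, 2, 3] / [4, 7, 9] / [5] / [6] / [8]
Final shape: (3, 3, 1, 1, 1).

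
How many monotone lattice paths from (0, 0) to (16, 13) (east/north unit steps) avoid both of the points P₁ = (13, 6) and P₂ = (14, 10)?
Number of paths = 46352115

Inclusion–exclusion. Total paths: C(29, 16) = 67863915. Through P₁: C(19, 13)·C(10, 3) = 3255840. Through P₂: C(24, 14)·C(5, 2) = 19612560. Since P₁ is strictly southwest of P₂, a monotone path through both must visit P₁ then P₂; paths through both = C(19, 13)·C(5, 1)·C(5, 2) = 1356600. Avoid both = 67863915 − 3255840 − 19612560 + 1356600 = 46352115.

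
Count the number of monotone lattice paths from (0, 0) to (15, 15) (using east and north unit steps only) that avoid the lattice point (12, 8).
Number of paths = 140001120

Total paths from (0, 0) to (15, 15): C(30, 15) = 155117520. Paths through (12, 8): (paths (0, 0) → (12, 8)) × (paths (12, 8) → (15, 15)) = C(20, 12) · C(10, 3) = 125970 · 120 = 15116400. Avoidance count = 155117520 − 15116400 = 140001120.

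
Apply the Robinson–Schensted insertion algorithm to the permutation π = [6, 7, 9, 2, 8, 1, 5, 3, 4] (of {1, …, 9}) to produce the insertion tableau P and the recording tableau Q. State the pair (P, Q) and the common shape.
P = [1, 3, 4] / [2, 5, 8] / [6, 7] / [9];  Q = [1, 2, 3] / [4, 5, 9] / [6, 7] / [8];  common shape = (3, 3, 2, 1)

Row-insert the values π_1, π_2, … into P one at a time, bumping the leftmost entry strictly greater than the inserted value down to the next row. The recording tableau Q records, in position (i, j), the step at which that cell was added to P.
  Insert 6 (step 1): P = [6];  Q = [1]
  Insert 7 (step 2): P = [6, 7];  Q = [1, 2]
  Insert 9 (step 3): P = [6, 7, 9];  Q = [1, 2, 3]
  Insert 2 (step 4): P = [2, 7, 9] / [6];  Q = [1, 2, 3] / [4]
  Insert 8 (step 5): P = [2, 7, 8] / [6, 9];  Q = [1, 2, 3] / [4, 5]
  Insert 1 (step 6): P = [1, 7, 8] / [2, 9] / [6];  Q = [1, 2, 3] / [4, 5] / [6]
  Insert 5 (step 7): P = [1, 5, 8] / [2, 7] / [6, 9];  Q = [1, 2, 3] / [4, 5] / [6, 7]
  Insert 3 (step 8): P = [1, 3, 8] / [2, 5] / [6, 7] / [9];  Q = [1, 2, 3] / [4, 5] / [6, 7] / [8]
  Insert 4 (step 9): P = [1, 3, 4] / [2, 5, 8] / [6, 7] / [9];  Q = [1, 2, 3] / [4, 5, 9] / [6, 7] / [8]
Final shape: (3, 3, 2, 1).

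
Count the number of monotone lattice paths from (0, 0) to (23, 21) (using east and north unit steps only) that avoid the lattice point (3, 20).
Number of paths = 2012616362889

Total paths from (0, 0) to (23, 21): C(44, 23) = 2012616400080. Paths through (3, 20): (paths (0, 0) → (3, 20)) × (paths (3, 20) → (23, 21)) = C(23, 3) · C(21, 20) = 1771 · 21 = 37191. Avoidance count = 2012616400080 − 37191 = 2012616362889.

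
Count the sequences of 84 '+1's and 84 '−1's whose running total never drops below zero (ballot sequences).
C_84 = 270557451039395118028642463289168566420671280440

These ballot sequences are counted by the Catalan number C_n = (1/(n + 1)) · C(2n, n). For n = 84: C_84 = (1/85) · C(168, 84) = 22997383338348585032434609379579328145757058837400/85 = 270557451039395118028642463289168566420671280440.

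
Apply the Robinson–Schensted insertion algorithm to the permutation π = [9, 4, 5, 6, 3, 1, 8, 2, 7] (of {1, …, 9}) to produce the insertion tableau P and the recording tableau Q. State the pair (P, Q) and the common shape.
P = [1, 2, 6, 7] / [3, 5, 8] / [4] / [9];  Q = [1, 3, 4, 7] / [2, 8, 9] / [5] / [6];  common shape = (4, 3, 1, 1)

Row-insert the values π_1, π_2, … into P one at a time, bumping the leftmost entry strictly greater than the inserted value down to the next row. The recording tableau Q records, in position (i, j), the step at which that cell was added to P.
  Insert 9 (step 1): P = [9];  Q = [1]
  Insert 4 (step 2): P = [4] / [9];  Q = [1] / [2]
  Insert 5 (step 3): P = [4, 5] / [9];  Q = [1, 3] / [2]
  Insert 6 (step 4): P = [4, 5, 6] / [9];  Q = [1, 3, 4] / [2]
  Insert 3 (step 5): P = [3, 5, 6] / [4] / [9];  Q = [1, 3, 4] / [2] / [5]
  Insert 1 (step 6): P = [1, 5, 6] / [3] / [4] / [9];  Q = [1, 3, 4] / [2] / [5] / [6]
  Insert 8 (step 7): P = [1, 5, 6, 8] / [3] / [4] / [9];  Q = [1, 3, 4, 7] / [2] / [5] / [6]
  Insert 2 (step 8): P = [1, 2, 6, 8] / [3, 5] / [4] / [9];  Q = [1, 3, 4, 7] / [2, 8] / [5] / [6]
  Insert 7 (step 9): P = [1, 2, 6, 7] / [3, 5, 8] / [4] / [9];  Q = [1, 3, 4, 7] / [2, 8, 9] / [5] / [6]
Final shape: (4, 3, 1, 1).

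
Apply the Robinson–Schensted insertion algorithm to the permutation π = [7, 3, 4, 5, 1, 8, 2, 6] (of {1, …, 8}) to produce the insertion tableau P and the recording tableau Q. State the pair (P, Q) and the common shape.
P = [1, 2, 5, 6] / [3, 4, 8] / [7];  Q = [1, 3, 4, 6] / [2, 7, 8] / [5];  common shape = (4, 3, 1)

Row-insert the values π_1, π_2, … into P one at a time, bumping the leftmost entry strictly greater than the inserted value down to the next row. The recording tableau Q records, in position (i, j), the step at which that cell was added to P.
  Insert 7 (step 1): P = [7];  Q = [1]
  Insert 3 (step 2): P = [3] / [7];  Q = [1] / [2]
  Insert 4 (step 3): P = [3, 4] / [7];  Q = [1, 3] / [2]
  Insert 5 (step 4): P = [3, 4, 5] / [7];  Q = [1, 3, 4] / [2]
  Insert 1 (step 5): P = [1, 4, 5] / [3] / [7];  Q = [1, 3, 4] / [2] / [5]
  Insert 8 (step 6): P = [1, 4, 5, 8] / [3] / [7];  Q = [1, 3, 4, 6] / [2] / [5]
  Insert 2 (step 7): P = [1, 2, 5, 8] / [3, 4] / [7];  Q = [1, 3, 4, 6] / [2, 7] / [5]
  Insert 6 (step 8): P = [1, 2, 5, 6] / [3, 4, 8] / [7];  Q = [1, 3, 4, 6] / [2, 7, 8] / [5]
Final shape: (4, 3, 1).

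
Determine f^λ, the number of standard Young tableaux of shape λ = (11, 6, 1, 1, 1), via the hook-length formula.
# SYT of shape (11, 6, 1, 1, 1) = 3762304

Hook-length formula: f^λ = n! / Π hook(c), product over all cells c of the Young diagram. For λ = (11, 6, 1, 1, 1), n = 20 boxes. Hook lengths by row (left-to-right, top-to-bottom): [15, 11, 10, 9, 8, 7, 5, 4, 3, 2, 1]; [9, 5, 4, 3, 2, 1]; [3]; [2]; [1]. Product of hooks = 646652160000. So f^λ = 20! / 646652160000 = 2432902008176640000 / 646652160000 = 3762304.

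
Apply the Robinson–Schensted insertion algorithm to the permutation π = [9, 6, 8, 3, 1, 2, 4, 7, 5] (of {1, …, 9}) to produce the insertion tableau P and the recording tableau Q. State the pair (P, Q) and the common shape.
P = [1, 2, 4, 5] / [3, 7] / [6, 8] / [9];  Q = [1, 3, 7, 8] / [2, 6] / [4, 9] / [5];  common shape = (4, 2, 2, 1)

Row-insert the values π_1, π_2, … into P one at a time, bumping the leftmost entry strictly greater than the inserted value down to the next row. The recording tableau Q records, in position (i, j), the step at which that cell was added to P.
  Insert 9 (step 1): P = [9];  Q = [1]
  Insert 6 (step 2): P = [6] / [9];  Q = [1] / [2]
  Insert 8 (step 3): P = [6, 8] / [9];  Q = [1, 3] / [2]
  Insert 3 (step 4): P = [3, 8] / [6] / [9];  Q = [1, 3] / [2] / [4]
  Insert 1 (step 5): P = [1, 8] / [3] / [6] / [9];  Q = [1, 3] / [2] / [4] / [5]
  Insert 2 (step 6): P = [1, 2] / [3, 8] / [6] / [9];  Q = [1, 3] / [2, 6] / [4] / [5]
  Insert 4 (step 7): P = [1, 2, 4] / [3, 8] / [6] / [9];  Q = [1, 3, 7] / [2, 6] / [4] / [5]
  Insert 7 (step 8): P = [1, 2, 4, 7] / [3, 8] / [6] / [9];  Q = [1, 3, 7, 8] / [2, 6] / [4] / [5]
  Insert 5 (step 9): P = [1, 2, 4, 5] / [3, 7] / [6, 8] / [9];  Q = [1, 3, 7, 8] / [2, 6] / [4, 9] / [5]
Final shape: (4, 2, 2, 1).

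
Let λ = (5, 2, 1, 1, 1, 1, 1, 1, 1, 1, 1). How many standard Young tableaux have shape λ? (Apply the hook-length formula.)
# SYT of shape (5, 2, 1, 1, 1, 1, 1, 1, 1, 1, 1) = 11648

Hook-length formula: f^λ = n! / Π hook(c), product over all cells c of the Young diagram. For λ = (5, 2, 1, 1, 1, 1, 1, 1, 1, 1, 1), n = 16 boxes. Hook lengths by row (left-to-right, top-to-bottom): [15, 5, 3, 2, 1]; [11, 1]; [9]; [8]; [7]; [6]; [5]; [4]; [3]; [2]; [1]. Product of hooks = 1796256000. So f^λ = 16! / 1796256000 = 20922789888000 / 1796256000 = 11648.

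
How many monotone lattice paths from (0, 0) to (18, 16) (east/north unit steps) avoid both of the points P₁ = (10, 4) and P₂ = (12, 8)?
Number of paths = 1744667595

Inclusion–exclusion. Total paths: C(34, 18) = 2203961430. Through P₁: C(14, 10)·C(20, 8) = 126095970. Through P₂: C(20, 12)·C(14, 6) = 378287910. Since P₁ is strictly southwest of P₂, a monotone path through both must visit P₁ then P₂; paths through both = C(14, 10)·C(6, 2)·C(14, 6) = 45090045. Avoid both = 2203961430 − 126095970 − 378287910 + 45090045 = 1744667595.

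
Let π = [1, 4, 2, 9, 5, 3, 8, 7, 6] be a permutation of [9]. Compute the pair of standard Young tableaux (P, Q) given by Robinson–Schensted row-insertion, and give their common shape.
P = [1, 2, 3, 6] / [4, 5, 7] / [8] / [9];  Q = [1, 2, 4, 7] / [3, 5, 8] / [6] / [9];  common shape = (4, 3, 1, 1)

Row-insert the values π_1, π_2, … into P one at a time, bumping the leftmost entry strictly greater than the inserted value down to the next row. The recording tableau Q records, in position (i, j), the step at which that cell was added to P.
  Insert 1 (step 1): P = [1];  Q = [1]
  Insert 4 (step 2): P = [1, 4];  Q = [1, 2]
  Insert 2 (step 3): P = [1, 2] / [4];  Q = [1, 2] / [3]
  Insert 9 (step 4): P = [1, 2, 9] / [4];  Q = [1, 2, 4] / [3]
  Insert 5 (step 5): P = [1, 2, 5] / [4, 9];  Q = [1, 2, 4] / [3, 5]
  Insert 3 (step 6): P = [1, 2, 3] / [4, 5] / [9];  Q = [1, 2, 4] / [3, 5] / [6]
  Insert 8 (step 7): P = [1, 2, 3, 8] / [4, 5] / [9];  Q = [1, 2, 4, 7] / [3, 5] / [6]
  Insert 7 (step 8): P = [1, 2, 3, 7] / [4, 5, 8] / [9];  Q = [1, 2, 4, 7] / [3, 5, 8] / [6]
  Insert 6 (step 9): P = [1, 2, 3, 6] / [4, 5, 7] / [8] / [9];  Q = [1, 2, 4, 7] / [3, 5, 8] / [6] / [9]
Final shape: (4, 3, 1, 1).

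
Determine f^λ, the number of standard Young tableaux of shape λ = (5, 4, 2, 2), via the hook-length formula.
# SYT of shape (5, 4, 2, 2) = 12870

Hook-length formula: f^λ = n! / Π hook(c), product over all cells c of the Young diagram. For λ = (5, 4, 2, 2), n = 13 boxes. Hook lengths by row (left-to-right, top-to-bottom): [8, 7, 4, 3, 1]; [6, 5, 2, 1]; [3, 2]; [2, 1]. Product of hooks = 483840. So f^λ = 13! / 483840 = 6227020800 / 483840 = 12870.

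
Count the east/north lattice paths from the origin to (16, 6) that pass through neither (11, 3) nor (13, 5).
Number of paths = 28693

Inclusion–exclusion. Total paths: C(22, 16) = 74613. Through P₁: C(14, 11)·C(8, 5) = 20384. Through P₂: C(18, 13)·C(4, 3) = 34272. Since P₁ is strictly southwest of P₂, a monotone path through both must visit P₁ then P₂; paths through both = C(14, 11)·C(4, 2)·C(4, 3) = 8736. Avoid both = 74613 − 20384 − 34272 + 8736 = 28693.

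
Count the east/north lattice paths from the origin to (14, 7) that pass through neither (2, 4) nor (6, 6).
Number of paths = 103164

Inclusion–exclusion. Total paths: C(21, 14) = 116280. Through P₁: C(6, 2)·C(15, 12) = 6825. Through P₂: C(12, 6)·C(9, 8) = 8316. Since P₁ is strictly southwest of P₂, a monotone path through both must visit P₁ then P₂; paths through both = C(6, 2)·C(6, 4)·C(9, 8) = 2025. Avoid both = 116280 − 6825 − 8316 + 2025 = 103164.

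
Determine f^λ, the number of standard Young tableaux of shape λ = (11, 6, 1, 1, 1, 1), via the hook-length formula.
# SYT of shape (11, 6, 1, 1, 1, 1) = 16665831

Hook-length formula: f^λ = n! / Π hook(c), product over all cells c of the Young diagram. For λ = (11, 6, 1, 1, 1, 1), n = 21 boxes. Hook lengths by row (left-to-right, top-to-bottom): [16, 11, 10, 9, 8, 7, 5, 4, 3, 2, 1]; [10, 5, 4, 3, 2, 1]; [4]; [3]; [2]; [1]. Product of hooks = 3065610240000. So f^λ = 21! / 3065610240000 = 51090942171709440000 / 3065610240000 = 16665831.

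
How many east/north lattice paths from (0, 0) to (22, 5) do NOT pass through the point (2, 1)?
Number of paths = 48852

Total paths from (0, 0) to (22, 5): C(27, 22) = 80730. Paths through (2, 1): (paths (0, 0) → (2, 1)) × (paths (2, 1) → (22, 5)) = C(3, 2) · C(24, 20) = 3 · 10626 = 31878. Avoidance count = 80730 − 31878 = 48852.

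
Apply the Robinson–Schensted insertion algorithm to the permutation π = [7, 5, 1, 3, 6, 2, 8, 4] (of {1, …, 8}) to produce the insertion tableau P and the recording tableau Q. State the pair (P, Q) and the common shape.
P = [1, 2, 4, 8] / [3, 6] / [5] / [7];  Q = [1, 4, 5, 7] / [2, 8] / [3] / [6];  common shape = (4, 2, 1, 1)

Row-insert the values π_1, π_2, … into P one at a time, bumping the leftmost entry strictly greater than the inserted value down to the next row. The recording tableau Q records, in position (i, j), the step at which that cell was added to P.
  Insert 7 (step 1): P = [7];  Q = [1]
  Insert 5 (step 2): P = [5] / [7];  Q = [1] / [2]
  Insert 1 (step 3): P = [1] / [5] / [7];  Q = [1] / [2] / [3]
  Insert 3 (step 4): P = [1, 3] / [5] / [7];  Q = [1, 4] / [2] / [3]
  Insert 6 (step 5): P = [1, 3, 6] / [5] / [7];  Q = [1, 4, 5] / [2] / [3]
  Insert 2 (step 6): P = [1, 2, 6] / [3] / [5] / [7];  Q = [1, 4, 5] / [2] / [3] / [6]
  Insert 8 (step 7): P = [1, 2, 6, 8] / [3] / [5] / [7];  Q = [1, 4, 5, 7] / [2] / [3] / [6]
  Insert 4 (step 8): P = [1, 2, 4, 8] / [3, 6] / [5] / [7];  Q = [1, 4, 5, 7] / [2, 8] / [3] / [6]
Final shape: (4, 2, 1, 1).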